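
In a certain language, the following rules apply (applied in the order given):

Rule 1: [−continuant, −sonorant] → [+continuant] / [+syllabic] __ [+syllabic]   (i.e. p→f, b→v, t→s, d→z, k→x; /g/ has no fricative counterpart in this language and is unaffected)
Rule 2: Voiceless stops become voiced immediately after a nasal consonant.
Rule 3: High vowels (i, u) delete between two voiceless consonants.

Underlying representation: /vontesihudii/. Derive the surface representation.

Rule 1 (intervocalic spirantization): /d/ is a stop between vowels /u/ and /i/, so it spirantizes to the fricative [z]. /vontesihudii/ → vontesihuzii.
Rule 2 (post-nasal voicing): /t/ is a voiceless stop immediately after the nasal /n/, so it voices to [d]. /vontesihuzii/ → vondesihuzii.
Rule 3 (high vowel syncope): /i/ is a high vowel flanked by voiceless consonants /s/ and /h/, so it deletes. /vondesihuzii/ → vondeshuzii.

vondeshuzii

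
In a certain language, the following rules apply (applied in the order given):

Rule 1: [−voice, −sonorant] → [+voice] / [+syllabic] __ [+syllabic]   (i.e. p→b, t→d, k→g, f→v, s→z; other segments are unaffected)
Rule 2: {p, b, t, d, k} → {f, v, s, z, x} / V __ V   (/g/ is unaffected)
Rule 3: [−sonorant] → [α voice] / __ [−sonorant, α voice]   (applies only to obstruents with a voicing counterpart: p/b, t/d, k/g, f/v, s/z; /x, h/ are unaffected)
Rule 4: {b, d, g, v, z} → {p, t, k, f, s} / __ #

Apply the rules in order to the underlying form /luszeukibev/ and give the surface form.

luzzeugivef

Rule 1 (intervocalic voicing): /k/ is a voiceless obstruent between vowels /u/ and /i/, so it voices to [g]. /luszeukibev/ → luszeugibev.
Rule 2 (intervocalic spirantization): /b/ is a stop between vowels /i/ and /e/, so it spirantizes to the fricative [v]. /luszeugibev/ → luszeugivev.
Rule 3 (regressive voicing assimilation): /s/ precedes the voiced obstruent /z/, so it voices to [z] by assimilation. /luszeugivev/ → luzzeugivev.
Rule 4 (final devoicing): /v/ is a voiced obstruent in word-final position, so it devoices to [f]. /luzzeugivev/ → luzzeugivef.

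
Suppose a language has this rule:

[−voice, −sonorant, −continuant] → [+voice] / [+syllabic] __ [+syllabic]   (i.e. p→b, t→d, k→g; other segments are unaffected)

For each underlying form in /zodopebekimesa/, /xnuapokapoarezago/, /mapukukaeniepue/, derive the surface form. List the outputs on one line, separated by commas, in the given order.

zodobebegimesa, xnuabogaboarezago, mabugugaeniebue

/zodopebekimesa/: /p/ is a voiceless stop between vowels /o/ and /e/, so it voices to [b]. /k/ is a voiceless stop between vowels /e/ and /i/, so it voices to [g]. → [zodobebegimesa].
/xnuapokapoarezago/: /p/ is a voiceless stop between vowels /a/ and /o/, so it voices to [b]. /k/ is a voiceless stop between vowels /o/ and /a/, so it voices to [g]. /p/ is a voiceless stop between vowels /a/ and /o/, so it voices to [b]. → [xnuabogaboarezago].
/mapukukaeniepue/: /p/ is a voiceless stop between vowels /a/ and /u/, so it voices to [b]. /k/ is a voiceless stop between vowels /u/ and /u/, so it voices to [g]. /k/ is a voiceless stop between vowels /u/ and /a/, so it voices to [g]. /p/ is a voiceless stop between vowels /e/ and /u/, so it voices to [b]. → [mabugugaeniebue].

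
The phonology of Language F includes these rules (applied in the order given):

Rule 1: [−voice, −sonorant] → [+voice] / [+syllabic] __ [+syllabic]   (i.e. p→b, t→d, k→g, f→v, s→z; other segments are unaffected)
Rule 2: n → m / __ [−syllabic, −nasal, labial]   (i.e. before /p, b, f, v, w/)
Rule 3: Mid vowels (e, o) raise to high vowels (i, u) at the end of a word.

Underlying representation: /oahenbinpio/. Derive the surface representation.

oahembimpiu

Rule 1 (intervocalic voicing): no segment meets the environment; /oahenbinpio/ is unchanged.
Rule 2 (nasal place assimilation): /n/ precedes the labial consonant /b/, so it assimilates in place to [m]. /n/ precedes the labial consonant /p/, so it assimilates in place to [m]. /oahenbinpio/ → oahembimpio.
Rule 3 (final vowel raising): /o/ is a mid vowel in word-final position, so it raises to [u]. /oahembimpio/ → oahembimpiu.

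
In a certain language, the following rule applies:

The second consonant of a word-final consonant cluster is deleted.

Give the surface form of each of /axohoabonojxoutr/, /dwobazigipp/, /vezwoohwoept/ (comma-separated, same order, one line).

axohoabonojxout, dwobazigip, vezwoohwoep

/axohoabonojxoutr/: /r/ is the second consonant of a word-final cluster /tr/, so it deletes. → [axohoabonojxout].
/dwobazigipp/: /p/ is the second consonant of a word-final cluster /pp/, so it deletes. → [dwobazigip].
/vezwoohwoept/: /t/ is the second consonant of a word-final cluster /pt/, so it deletes. → [vezwoohwoep].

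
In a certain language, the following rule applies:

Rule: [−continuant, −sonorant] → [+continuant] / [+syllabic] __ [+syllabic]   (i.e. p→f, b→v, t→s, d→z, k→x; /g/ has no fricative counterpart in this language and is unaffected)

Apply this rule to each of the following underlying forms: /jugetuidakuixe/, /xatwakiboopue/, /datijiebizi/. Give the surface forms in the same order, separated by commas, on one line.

jugesuizaxuixe, xatwaxivoofue, dasijievizi

/jugetuidakuixe/: /t/ is a stop between vowels /e/ and /u/, so it spirantizes to the fricative [s]. /d/ is a stop between vowels /i/ and /a/, so it spirantizes to the fricative [z]. /k/ is a stop between vowels /a/ and /u/, so it spirantizes to the fricative [x]. → [jugesuizaxuixe].
/xatwakiboopue/: /k/ is a stop between vowels /a/ and /i/, so it spirantizes to the fricative [x]. /b/ is a stop between vowels /i/ and /o/, so it spirantizes to the fricative [v]. /p/ is a stop between vowels /o/ and /u/, so it spirantizes to the fricative [f]. → [xatwaxivoofue].
/datijiebizi/: /t/ is a stop between vowels /a/ and /i/, so it spirantizes to the fricative [s]. /b/ is a stop between vowels /e/ and /i/, so it spirantizes to the fricative [v]. → [dasijievizi].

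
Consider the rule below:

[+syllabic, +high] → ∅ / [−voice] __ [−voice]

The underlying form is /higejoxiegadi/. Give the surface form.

No segment of /higejoxiegadi/ meets the structural description of the rule, so the form surfaces unchanged.

higejoxiegadi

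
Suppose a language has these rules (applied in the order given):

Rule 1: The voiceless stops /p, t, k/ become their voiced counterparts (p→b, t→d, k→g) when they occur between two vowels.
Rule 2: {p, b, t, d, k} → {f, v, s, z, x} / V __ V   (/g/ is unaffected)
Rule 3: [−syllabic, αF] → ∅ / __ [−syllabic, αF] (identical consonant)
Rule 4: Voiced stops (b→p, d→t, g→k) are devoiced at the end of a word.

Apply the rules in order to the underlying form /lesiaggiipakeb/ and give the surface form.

Rule 1 (intervocalic voicing): /p/ is a voiceless stop between vowels /i/ and /a/, so it voices to [b]. /k/ is a voiceless stop between vowels /a/ and /e/, so it voices to [g]. /lesiaggiipakeb/ → lesiaggiibageb.
Rule 2 (intervocalic spirantization): /b/ is a stop between vowels /i/ and /a/, so it spirantizes to the fricative [v]. /lesiaggiibageb/ → lesiaggiivageb.
Rule 3 (degemination): /gg/ is a geminate; the first /g/ deletes. /lesiaggiivageb/ → lesiagiivageb.
Rule 4 (final devoicing): /b/ is a voiced stop in word-final position, so it devoices to [p]. /lesiagiivageb/ → lesiagiivagep.

lesiagiivagep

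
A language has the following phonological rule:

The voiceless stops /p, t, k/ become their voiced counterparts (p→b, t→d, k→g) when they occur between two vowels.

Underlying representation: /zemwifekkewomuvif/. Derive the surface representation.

zemwifekkewomuvif

No segment of /zemwifekkewomuvif/ meets the structural description of the rule, so the form surfaces unchanged.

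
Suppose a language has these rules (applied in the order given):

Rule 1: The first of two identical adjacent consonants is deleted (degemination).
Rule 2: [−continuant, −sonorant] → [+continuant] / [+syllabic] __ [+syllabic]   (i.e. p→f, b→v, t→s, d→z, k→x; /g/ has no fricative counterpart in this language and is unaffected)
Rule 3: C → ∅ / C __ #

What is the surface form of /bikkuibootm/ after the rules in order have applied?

bixuivoot

Rule 1 (degemination): /kk/ is a geminate; the first /k/ deletes. /bikkuibootm/ → bikuibootm.
Rule 2 (intervocalic spirantization): /k/ is a stop between vowels /i/ and /u/, so it spirantizes to the fricative [x]. /b/ is a stop between vowels /i/ and /o/, so it spirantizes to the fricative [v]. /bikuibootm/ → bixuivootm.
Rule 3 (final cluster simplification): /m/ is the second consonant of a word-final cluster /tm/, so it deletes. /bixuivootm/ → bixuivoot.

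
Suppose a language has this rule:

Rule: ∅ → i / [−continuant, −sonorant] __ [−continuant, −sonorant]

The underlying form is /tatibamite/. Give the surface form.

tatibamite

No segment of /tatibamite/ meets the structural description of the rule, so the form surfaces unchanged.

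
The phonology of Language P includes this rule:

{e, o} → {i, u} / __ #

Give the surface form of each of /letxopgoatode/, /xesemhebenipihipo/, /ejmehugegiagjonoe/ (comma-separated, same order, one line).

letxopgoatodi, xesemhebenipihipu, ejmehugegiagjonoi

/letxopgoatode/: /e/ is a mid vowel in word-final position, so it raises to [i]. → [letxopgoatodi].
/xesemhebenipihipo/: /o/ is a mid vowel in word-final position, so it raises to [u]. → [xesemhebenipihipu].
/ejmehugegiagjonoe/: /e/ is a mid vowel in word-final position, so it raises to [i]. → [ejmehugegiagjonoi].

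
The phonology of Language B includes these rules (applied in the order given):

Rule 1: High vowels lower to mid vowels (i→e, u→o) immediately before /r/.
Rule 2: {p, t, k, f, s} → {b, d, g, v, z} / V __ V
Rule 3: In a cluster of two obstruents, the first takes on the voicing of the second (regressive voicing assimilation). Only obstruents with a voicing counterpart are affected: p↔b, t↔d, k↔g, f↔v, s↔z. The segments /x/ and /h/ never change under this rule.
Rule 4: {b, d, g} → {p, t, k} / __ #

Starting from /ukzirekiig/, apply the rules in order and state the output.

Rule 1 (pre-rhotic lowering): /i/ is a high vowel immediately before /r/, so it lowers to [e]. /ukzirekiig/ → ukzerekiig.
Rule 2 (intervocalic voicing): /k/ is a voiceless obstruent between vowels /e/ and /i/, so it voices to [g]. /ukzerekiig/ → ukzeregiig.
Rule 3 (regressive voicing assimilation): /k/ precedes the voiced obstruent /z/, so it voices to [g] by assimilation. /ukzeregiig/ → ugzeregiig.
Rule 4 (final devoicing): /g/ is a voiced stop in word-final position, so it devoices to [k]. /ugzeregiig/ → ugzeregiik.

ugzeregiik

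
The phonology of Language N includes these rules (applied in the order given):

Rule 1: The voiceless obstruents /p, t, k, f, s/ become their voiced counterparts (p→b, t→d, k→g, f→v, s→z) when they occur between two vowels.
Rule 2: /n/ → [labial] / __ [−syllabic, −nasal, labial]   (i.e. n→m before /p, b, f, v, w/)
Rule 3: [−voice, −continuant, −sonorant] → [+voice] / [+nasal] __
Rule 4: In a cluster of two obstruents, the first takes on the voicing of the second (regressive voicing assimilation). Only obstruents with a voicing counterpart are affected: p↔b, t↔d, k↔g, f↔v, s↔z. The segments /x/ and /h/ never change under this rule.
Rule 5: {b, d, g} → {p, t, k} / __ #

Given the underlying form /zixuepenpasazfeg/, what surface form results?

Rule 1 (intervocalic voicing): /p/ is a voiceless obstruent between vowels /e/ and /e/, so it voices to [b]. /s/ is a voiceless obstruent between vowels /a/ and /a/, so it voices to [z]. /zixuepenpasazfeg/ → zixuebenpazazfeg.
Rule 2 (nasal place assimilation): /n/ precedes the labial consonant /p/, so it assimilates in place to [m]. /zixuebenpazazfeg/ → zixuebempazazfeg.
Rule 3 (post-nasal voicing): /p/ is a voiceless stop immediately after the nasal /m/, so it voices to [b]. /zixuebempazazfeg/ → zixuebembazazfeg.
Rule 4 (regressive voicing assimilation): /z/ precedes the voiceless obstruent /f/, so it devoices to [s] by assimilation. /zixuebembazazfeg/ → zixuebembazasfeg.
Rule 5 (final devoicing): /g/ is a voiced stop in word-final position, so it devoices to [k]. /zixuebembazasfeg/ → zixuebembazasfek.

zixuebembazasfek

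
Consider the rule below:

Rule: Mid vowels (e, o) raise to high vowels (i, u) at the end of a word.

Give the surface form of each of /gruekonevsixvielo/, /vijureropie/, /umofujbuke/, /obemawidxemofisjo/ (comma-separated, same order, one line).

gruekonevsixvielu, vijureropii, umofujbuki, obemawidxemofisju

/gruekonevsixvielo/: /o/ is a mid vowel in word-final position, so it raises to [u]. → [gruekonevsixvielu].
/vijureropie/: /e/ is a mid vowel in word-final position, so it raises to [i]. → [vijureropii].
/umofujbuke/: /e/ is a mid vowel in word-final position, so it raises to [i]. → [umofujbuki].
/obemawidxemofisjo/: /o/ is a mid vowel in word-final position, so it raises to [u]. → [obemawidxemofisju].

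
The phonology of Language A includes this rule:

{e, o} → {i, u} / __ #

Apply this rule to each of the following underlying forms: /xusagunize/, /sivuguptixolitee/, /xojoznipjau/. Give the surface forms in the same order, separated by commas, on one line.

/xusagunize/: /e/ is a mid vowel in word-final position, so it raises to [i]. → [xusagunizi].
/sivuguptixolitee/: /e/ is a mid vowel in word-final position, so it raises to [i]. → [sivuguptixolitei].
/xojoznipjau/: the rule's environment is not met; surfaces unchanged as [xojoznipjau].

xusagunizi, sivuguptixolitei, xojoznipjau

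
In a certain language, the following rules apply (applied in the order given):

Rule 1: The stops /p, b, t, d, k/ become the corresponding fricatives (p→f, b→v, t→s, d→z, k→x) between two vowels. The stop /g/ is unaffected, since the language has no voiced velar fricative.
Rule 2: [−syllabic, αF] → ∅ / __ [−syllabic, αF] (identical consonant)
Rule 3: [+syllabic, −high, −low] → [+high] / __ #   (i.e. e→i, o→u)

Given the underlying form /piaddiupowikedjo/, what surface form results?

piadiufowixedju

Rule 1 (intervocalic spirantization): /p/ is a stop between vowels /u/ and /o/, so it spirantizes to the fricative [f]. /k/ is a stop between vowels /i/ and /e/, so it spirantizes to the fricative [x]. /piaddiupowikedjo/ → piaddiufowixedjo.
Rule 2 (degemination): /dd/ is a geminate; the first /d/ deletes. /piaddiufowixedjo/ → piadiufowixedjo.
Rule 3 (final vowel raising): /o/ is a mid vowel in word-final position, so it raises to [u]. /piadiufowixedjo/ → piadiufowixedju.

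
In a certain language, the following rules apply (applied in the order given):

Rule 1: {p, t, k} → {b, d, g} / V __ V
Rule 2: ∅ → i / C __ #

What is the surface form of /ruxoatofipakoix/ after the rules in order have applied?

ruxoadofibagoixi

Rule 1 (intervocalic voicing): /t/ is a voiceless stop between vowels /a/ and /o/, so it voices to [d]. /p/ is a voiceless stop between vowels /i/ and /a/, so it voices to [b]. /k/ is a voiceless stop between vowels /a/ and /o/, so it voices to [g]. /ruxoatofipakoix/ → ruxoadofibagoix.
Rule 2 (final i-epenthesis): the form ends in the consonant /x/, so [i] is inserted word-finally. /ruxoadofibagoix/ → ruxoadofibagoixi.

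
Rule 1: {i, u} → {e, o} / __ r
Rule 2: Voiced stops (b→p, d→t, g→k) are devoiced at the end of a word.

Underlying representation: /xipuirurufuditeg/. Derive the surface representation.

Rule 1 (pre-rhotic lowering): /i/ is a high vowel immediately before /r/, so it lowers to [e]. /u/ is a high vowel immediately before /r/, so it lowers to [o]. /xipuirurufuditeg/ → xipuerorufuditeg.
Rule 2 (final devoicing): /g/ is a voiced stop in word-final position, so it devoices to [k]. /xipuerorufuditeg/ → xipuerorufuditek.

xipuerorufuditek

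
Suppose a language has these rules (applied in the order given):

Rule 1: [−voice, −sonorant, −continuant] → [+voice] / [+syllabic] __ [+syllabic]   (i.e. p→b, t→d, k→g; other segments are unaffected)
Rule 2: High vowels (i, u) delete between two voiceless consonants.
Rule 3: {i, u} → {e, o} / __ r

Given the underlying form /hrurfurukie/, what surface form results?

hrorforugie

Rule 1 (intervocalic voicing): /k/ is a voiceless stop between vowels /u/ and /i/, so it voices to [g]. /hrurfurukie/ → hrurfurugie.
Rule 2 (high vowel syncope): no segment meets the environment; /hrurfurugie/ is unchanged.
Rule 3 (pre-rhotic lowering): /u/ is a high vowel immediately before /r/, so it lowers to [o]. /u/ is a high vowel immediately before /r/, so it lowers to [o]. /hrurfurugie/ → hrorforugie.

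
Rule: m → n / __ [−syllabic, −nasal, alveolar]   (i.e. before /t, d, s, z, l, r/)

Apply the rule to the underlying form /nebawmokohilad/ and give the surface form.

No segment of /nebawmokohilad/ meets the structural description of the rule, so the form surfaces unchanged.

nebawmokohilad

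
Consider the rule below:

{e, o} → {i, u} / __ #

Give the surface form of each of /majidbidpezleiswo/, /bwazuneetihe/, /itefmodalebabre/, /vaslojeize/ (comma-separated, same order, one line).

majidbidpezleiswu, bwazuneetihi, itefmodalebabri, vaslojeizi

/majidbidpezleiswo/: /o/ is a mid vowel in word-final position, so it raises to [u]. → [majidbidpezleiswu].
/bwazuneetihe/: /e/ is a mid vowel in word-final position, so it raises to [i]. → [bwazuneetihi].
/itefmodalebabre/: /e/ is a mid vowel in word-final position, so it raises to [i]. → [itefmodalebabri].
/vaslojeize/: /e/ is a mid vowel in word-final position, so it raises to [i]. → [vaslojeizi].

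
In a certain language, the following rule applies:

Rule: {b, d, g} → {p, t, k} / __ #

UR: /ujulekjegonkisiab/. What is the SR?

ujulekjegonkisiap

Scanning /ujulekjegonkisiab/: /g/ at position 9 is not in the conditioning environment; /b/ is a voiced stop in word-final position, so it devoices to [p].
Result: [ujulekjegonkisiap].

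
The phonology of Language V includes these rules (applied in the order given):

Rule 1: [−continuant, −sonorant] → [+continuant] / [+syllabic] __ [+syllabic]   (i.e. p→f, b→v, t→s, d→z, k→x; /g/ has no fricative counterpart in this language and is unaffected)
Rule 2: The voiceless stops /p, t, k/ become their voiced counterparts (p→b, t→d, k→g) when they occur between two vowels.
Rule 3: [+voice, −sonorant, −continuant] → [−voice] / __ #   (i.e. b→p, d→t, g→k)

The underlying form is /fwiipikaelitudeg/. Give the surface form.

fwiifixaelisuzek

Rule 1 (intervocalic spirantization): /p/ is a stop between vowels /i/ and /i/, so it spirantizes to the fricative [f]. /k/ is a stop between vowels /i/ and /a/, so it spirantizes to the fricative [x]. /t/ is a stop between vowels /i/ and /u/, so it spirantizes to the fricative [s]. /d/ is a stop between vowels /u/ and /e/, so it spirantizes to the fricative [z]. /fwiipikaelitudeg/ → fwiifixaelisuzeg.
Rule 2 (intervocalic voicing): no segment meets the environment; /fwiifixaelisuzeg/ is unchanged.
Rule 3 (final devoicing): /g/ is a voiced stop in word-final position, so it devoices to [k]. /fwiifixaelisuzeg/ → fwiifixaelisuzek.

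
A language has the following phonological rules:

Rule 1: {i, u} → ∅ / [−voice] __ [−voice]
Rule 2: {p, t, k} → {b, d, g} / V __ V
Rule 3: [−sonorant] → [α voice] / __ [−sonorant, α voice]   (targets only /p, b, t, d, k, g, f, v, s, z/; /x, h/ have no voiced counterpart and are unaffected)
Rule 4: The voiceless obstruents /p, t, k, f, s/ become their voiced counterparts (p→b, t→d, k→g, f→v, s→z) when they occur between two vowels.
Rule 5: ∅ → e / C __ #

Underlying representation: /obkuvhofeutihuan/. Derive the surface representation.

Rule 1 (high vowel syncope): /i/ is a high vowel flanked by voiceless consonants /t/ and /h/, so it deletes. /obkuvhofeutihuan/ → obkuvhofeuthuan.
Rule 2 (intervocalic voicing): no segment meets the environment; /obkuvhofeuthuan/ is unchanged.
Rule 3 (regressive voicing assimilation): /b/ precedes the voiceless obstruent /k/, so it devoices to [p] by assimilation. /v/ precedes the voiceless obstruent /h/, so it devoices to [f] by assimilation. /obkuvhofeuthuan/ → opkufhofeuthuan.
Rule 4 (intervocalic voicing): /f/ is a voiceless obstruent between vowels /o/ and /e/, so it voices to [v]. /opkufhofeuthuan/ → opkufhoveuthuan.
Rule 5 (final e-epenthesis): the form ends in the consonant /n/, so [e] is inserted word-finally. /opkufhoveuthuan/ → opkufhoveuthuane.

opkufhoveuthuane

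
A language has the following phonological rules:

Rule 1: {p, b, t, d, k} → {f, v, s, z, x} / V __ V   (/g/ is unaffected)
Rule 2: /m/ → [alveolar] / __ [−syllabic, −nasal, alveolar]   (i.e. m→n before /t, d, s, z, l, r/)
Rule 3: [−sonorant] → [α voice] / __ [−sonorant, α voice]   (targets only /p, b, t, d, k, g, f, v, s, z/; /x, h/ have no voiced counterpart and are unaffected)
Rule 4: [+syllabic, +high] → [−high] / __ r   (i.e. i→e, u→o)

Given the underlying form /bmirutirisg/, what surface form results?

Rule 1 (intervocalic spirantization): /t/ is a stop between vowels /u/ and /i/, so it spirantizes to the fricative [s]. /bmirutirisg/ → bmirusirisg.
Rule 2 (nasal place assimilation): no segment meets the environment; /bmirusirisg/ is unchanged.
Rule 3 (regressive voicing assimilation): /s/ precedes the voiced obstruent /g/, so it voices to [z] by assimilation. /bmirusirisg/ → bmirusirizg.
Rule 4 (pre-rhotic lowering): /i/ is a high vowel immediately before /r/, so it lowers to [e]. /i/ is a high vowel immediately before /r/, so it lowers to [e]. /bmirusirizg/ → bmeruserizg.

bmeruserizg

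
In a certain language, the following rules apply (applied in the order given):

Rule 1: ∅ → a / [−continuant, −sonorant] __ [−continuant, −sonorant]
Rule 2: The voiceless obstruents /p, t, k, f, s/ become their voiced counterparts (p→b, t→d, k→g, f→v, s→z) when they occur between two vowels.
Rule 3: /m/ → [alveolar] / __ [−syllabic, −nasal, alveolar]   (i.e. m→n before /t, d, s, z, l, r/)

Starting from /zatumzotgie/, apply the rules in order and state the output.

zadunzodagie

Rule 1 (stop-cluster a-epenthesis): /t/ and /g/ form a stop–stop cluster, so [a] is inserted between them. /zatumzotgie/ → zatumzotagie.
Rule 2 (intervocalic voicing): /t/ is a voiceless obstruent between vowels /a/ and /u/, so it voices to [d]. /t/ is a voiceless obstruent between vowels /o/ and /a/, so it voices to [d]. /zatumzotagie/ → zadumzodagie.
Rule 3 (nasal place assimilation): /m/ precedes the alveolar consonant /z/, so it assimilates in place to [n]. /zadumzodagie/ → zadunzodagie.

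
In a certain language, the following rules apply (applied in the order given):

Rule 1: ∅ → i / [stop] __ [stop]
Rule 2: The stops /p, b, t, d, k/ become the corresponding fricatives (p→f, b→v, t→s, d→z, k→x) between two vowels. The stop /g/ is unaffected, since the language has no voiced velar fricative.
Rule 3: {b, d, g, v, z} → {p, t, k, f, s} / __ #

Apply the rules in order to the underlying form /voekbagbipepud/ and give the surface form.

voexivagivifefut

Rule 1 (stop-cluster i-epenthesis): /k/ and /b/ form a stop–stop cluster, so [i] is inserted between them. /g/ and /b/ form a stop–stop cluster, so [i] is inserted between them. /voekbagbipepud/ → voekibagibipepud.
Rule 2 (intervocalic spirantization): /k/ is a stop between vowels /e/ and /i/, so it spirantizes to the fricative [x]. /b/ is a stop between vowels /i/ and /a/, so it spirantizes to the fricative [v]. /b/ is a stop between vowels /i/ and /i/, so it spirantizes to the fricative [v]. /p/ is a stop between vowels /i/ and /e/, so it spirantizes to the fricative [f]. /p/ is a stop between vowels /e/ and /u/, so it spirantizes to the fricative [f]. /voekibagibipepud/ → voexivagivifefud.
Rule 3 (final devoicing): /d/ is a voiced obstruent in word-final position, so it devoices to [t]. /voexivagivifefud/ → voexivagivifefut.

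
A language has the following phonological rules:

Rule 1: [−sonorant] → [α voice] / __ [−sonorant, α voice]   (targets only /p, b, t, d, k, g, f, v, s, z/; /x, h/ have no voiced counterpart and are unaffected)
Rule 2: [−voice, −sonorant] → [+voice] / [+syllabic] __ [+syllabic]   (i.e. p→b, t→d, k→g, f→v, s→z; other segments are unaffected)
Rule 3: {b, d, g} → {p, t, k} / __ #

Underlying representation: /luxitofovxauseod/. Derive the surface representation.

Rule 1 (regressive voicing assimilation): /v/ precedes the voiceless obstruent /x/, so it devoices to [f] by assimilation. /luxitofovxauseod/ → luxitofofxauseod.
Rule 2 (intervocalic voicing): /t/ is a voiceless obstruent between vowels /i/ and /o/, so it voices to [d]. /f/ is a voiceless obstruent between vowels /o/ and /o/, so it voices to [v]. /s/ is a voiceless obstruent between vowels /u/ and /e/, so it voices to [z]. /luxitofofxauseod/ → luxidovofxauzeod.
Rule 3 (final devoicing): /d/ is a voiced stop in word-final position, so it devoices to [t]. /luxidovofxauzeod/ → luxidovofxauzeot.

luxidovofxauzeot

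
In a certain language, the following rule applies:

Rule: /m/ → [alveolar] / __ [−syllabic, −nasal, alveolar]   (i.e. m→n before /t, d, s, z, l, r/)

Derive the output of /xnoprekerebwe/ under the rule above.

No segment of /xnoprekerebwe/ meets the structural description of the rule, so the form surfaces unchanged.

xnoprekerebwe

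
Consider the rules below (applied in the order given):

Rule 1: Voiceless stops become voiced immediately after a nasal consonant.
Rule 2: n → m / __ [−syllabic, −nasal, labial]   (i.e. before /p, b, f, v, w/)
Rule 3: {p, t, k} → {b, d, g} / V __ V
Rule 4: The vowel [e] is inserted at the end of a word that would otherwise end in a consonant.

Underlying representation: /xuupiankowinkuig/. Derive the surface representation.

Rule 1 (post-nasal voicing): /k/ is a voiceless stop immediately after the nasal /n/, so it voices to [g]. /k/ is a voiceless stop immediately after the nasal /n/, so it voices to [g]. /xuupiankowinkuig/ → xuupiangowinguig.
Rule 2 (nasal place assimilation): no segment meets the environment; /xuupiangowinguig/ is unchanged.
Rule 3 (intervocalic voicing): /p/ is a voiceless stop between vowels /u/ and /i/, so it voices to [b]. /xuupiangowinguig/ → xuubiangowinguig.
Rule 4 (final e-epenthesis): the form ends in the consonant /g/, so [e] is inserted word-finally. /xuubiangowinguig/ → xuubiangowinguige.

xuubiangowinguige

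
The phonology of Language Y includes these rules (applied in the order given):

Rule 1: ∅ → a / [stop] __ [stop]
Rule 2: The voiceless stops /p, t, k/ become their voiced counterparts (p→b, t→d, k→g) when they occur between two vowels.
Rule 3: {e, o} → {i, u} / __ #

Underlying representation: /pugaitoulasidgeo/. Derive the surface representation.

pugaidoulasidageu

Rule 1 (stop-cluster a-epenthesis): /d/ and /g/ form a stop–stop cluster, so [a] is inserted between them. /pugaitoulasidgeo/ → pugaitoulasidageo.
Rule 2 (intervocalic voicing): /t/ is a voiceless stop between vowels /i/ and /o/, so it voices to [d]. /pugaitoulasidageo/ → pugaidoulasidageo.
Rule 3 (final vowel raising): /o/ is a mid vowel in word-final position, so it raises to [u]. /pugaidoulasidageo/ → pugaidoulasidageu.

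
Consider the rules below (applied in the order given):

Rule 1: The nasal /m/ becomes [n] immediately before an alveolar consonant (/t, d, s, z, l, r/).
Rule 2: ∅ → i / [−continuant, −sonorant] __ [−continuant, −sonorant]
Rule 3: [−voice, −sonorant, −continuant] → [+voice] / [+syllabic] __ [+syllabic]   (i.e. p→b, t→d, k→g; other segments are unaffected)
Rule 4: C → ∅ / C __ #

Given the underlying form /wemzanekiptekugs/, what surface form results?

Rule 1 (nasal place assimilation): /m/ precedes the alveolar consonant /z/, so it assimilates in place to [n]. /wemzanekiptekugs/ → wenzanekiptekugs.
Rule 2 (stop-cluster i-epenthesis): /p/ and /t/ form a stop–stop cluster, so [i] is inserted between them. /wenzanekiptekugs/ → wenzanekipitekugs.
Rule 3 (intervocalic voicing): /k/ is a voiceless stop between vowels /e/ and /i/, so it voices to [g]. /p/ is a voiceless stop between vowels /i/ and /i/, so it voices to [b]. /t/ is a voiceless stop between vowels /i/ and /e/, so it voices to [d]. /k/ is a voiceless stop between vowels /e/ and /u/, so it voices to [g]. /wenzanekipitekugs/ → wenzanegibidegugs.
Rule 4 (final cluster simplification): /s/ is the second consonant of a word-final cluster /gs/, so it deletes. /wenzanegibidegugs/ → wenzanegibidegug.

wenzanegibidegug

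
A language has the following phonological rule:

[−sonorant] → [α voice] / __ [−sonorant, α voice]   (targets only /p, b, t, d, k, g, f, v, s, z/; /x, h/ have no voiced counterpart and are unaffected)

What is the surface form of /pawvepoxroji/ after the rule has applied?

No segment of /pawvepoxroji/ meets the structural description of the rule, so the form surfaces unchanged.

pawvepoxroji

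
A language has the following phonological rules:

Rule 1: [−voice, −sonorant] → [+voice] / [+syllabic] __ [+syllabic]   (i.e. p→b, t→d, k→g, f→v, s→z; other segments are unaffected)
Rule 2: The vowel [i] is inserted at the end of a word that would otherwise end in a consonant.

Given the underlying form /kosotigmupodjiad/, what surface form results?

kozodigmubodjiadi

Rule 1 (intervocalic voicing): /s/ is a voiceless obstruent between vowels /o/ and /o/, so it voices to [z]. /t/ is a voiceless obstruent between vowels /o/ and /i/, so it voices to [d]. /p/ is a voiceless obstruent between vowels /u/ and /o/, so it voices to [b]. /kosotigmupodjiad/ → kozodigmubodjiad.
Rule 2 (final i-epenthesis): the form ends in the consonant /d/, so [i] is inserted word-finally. /kozodigmubodjiad/ → kozodigmubodjiadi.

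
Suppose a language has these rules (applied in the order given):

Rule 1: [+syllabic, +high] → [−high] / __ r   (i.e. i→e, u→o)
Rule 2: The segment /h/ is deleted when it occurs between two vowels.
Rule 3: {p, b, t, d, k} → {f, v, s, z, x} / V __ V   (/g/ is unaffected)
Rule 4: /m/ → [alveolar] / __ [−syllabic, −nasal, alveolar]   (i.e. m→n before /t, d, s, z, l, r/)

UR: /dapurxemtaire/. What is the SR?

daforxentaere

Rule 1 (pre-rhotic lowering): /u/ is a high vowel immediately before /r/, so it lowers to [o]. /i/ is a high vowel immediately before /r/, so it lowers to [e]. /dapurxemtaire/ → daporxemtaere.
Rule 2 (intervocalic h-deletion): no segment meets the environment; /daporxemtaere/ is unchanged.
Rule 3 (intervocalic spirantization): /p/ is a stop between vowels /a/ and /o/, so it spirantizes to the fricative [f]. /daporxemtaere/ → daforxemtaere.
Rule 4 (nasal place assimilation): /m/ precedes the alveolar consonant /t/, so it assimilates in place to [n]. /daforxemtaere/ → daforxentaere.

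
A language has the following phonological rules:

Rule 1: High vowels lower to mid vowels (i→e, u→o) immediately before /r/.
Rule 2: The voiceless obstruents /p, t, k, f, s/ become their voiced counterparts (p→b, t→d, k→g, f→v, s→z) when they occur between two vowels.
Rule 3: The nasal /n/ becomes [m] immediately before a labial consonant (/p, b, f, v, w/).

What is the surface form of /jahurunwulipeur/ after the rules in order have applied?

jahorumwulibeor

Rule 1 (pre-rhotic lowering): /u/ is a high vowel immediately before /r/, so it lowers to [o]. /u/ is a high vowel immediately before /r/, so it lowers to [o]. /jahurunwulipeur/ → jahorunwulipeor.
Rule 2 (intervocalic voicing): /p/ is a voiceless obstruent between vowels /i/ and /e/, so it voices to [b]. /jahorunwulipeor/ → jahorunwulibeor.
Rule 3 (nasal place assimilation): /n/ precedes the labial consonant /w/, so it assimilates in place to [m]. /jahorunwulibeor/ → jahorumwulibeor.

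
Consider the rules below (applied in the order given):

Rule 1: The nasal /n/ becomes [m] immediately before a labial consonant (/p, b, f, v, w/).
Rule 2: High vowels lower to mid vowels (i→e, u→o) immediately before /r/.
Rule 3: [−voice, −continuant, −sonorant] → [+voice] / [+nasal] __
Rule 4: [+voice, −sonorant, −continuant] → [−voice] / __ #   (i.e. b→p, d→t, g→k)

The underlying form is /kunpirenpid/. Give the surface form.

kumberembit

Rule 1 (nasal place assimilation): /n/ precedes the labial consonant /p/, so it assimilates in place to [m]. /n/ precedes the labial consonant /p/, so it assimilates in place to [m]. /kunpirenpid/ → kumpirempid.
Rule 2 (pre-rhotic lowering): /i/ is a high vowel immediately before /r/, so it lowers to [e]. /kumpirempid/ → kumperempid.
Rule 3 (post-nasal voicing): /p/ is a voiceless stop immediately after the nasal /m/, so it voices to [b]. /p/ is a voiceless stop immediately after the nasal /m/, so it voices to [b]. /kumperempid/ → kumberembid.
Rule 4 (final devoicing): /d/ is a voiced stop in word-final position, so it devoices to [t]. /kumberembid/ → kumberembit.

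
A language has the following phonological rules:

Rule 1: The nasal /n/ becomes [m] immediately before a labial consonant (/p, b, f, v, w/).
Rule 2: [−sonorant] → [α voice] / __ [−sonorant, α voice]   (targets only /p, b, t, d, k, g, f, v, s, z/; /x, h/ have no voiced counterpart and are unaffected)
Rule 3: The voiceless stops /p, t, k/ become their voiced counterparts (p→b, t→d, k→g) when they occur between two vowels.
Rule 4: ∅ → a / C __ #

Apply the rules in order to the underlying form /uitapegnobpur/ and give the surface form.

uidabegnoppura

Rule 1 (nasal place assimilation): no segment meets the environment; /uitapegnobpur/ is unchanged.
Rule 2 (regressive voicing assimilation): /b/ precedes the voiceless obstruent /p/, so it devoices to [p] by assimilation. /uitapegnobpur/ → uitapegnoppur.
Rule 3 (intervocalic voicing): /t/ is a voiceless stop between vowels /i/ and /a/, so it voices to [d]. /p/ is a voiceless stop between vowels /a/ and /e/, so it voices to [b]. /uitapegnoppur/ → uidabegnoppur.
Rule 4 (final a-epenthesis): the form ends in the consonant /r/, so [a] is inserted word-finally. /uidabegnoppur/ → uidabegnoppura.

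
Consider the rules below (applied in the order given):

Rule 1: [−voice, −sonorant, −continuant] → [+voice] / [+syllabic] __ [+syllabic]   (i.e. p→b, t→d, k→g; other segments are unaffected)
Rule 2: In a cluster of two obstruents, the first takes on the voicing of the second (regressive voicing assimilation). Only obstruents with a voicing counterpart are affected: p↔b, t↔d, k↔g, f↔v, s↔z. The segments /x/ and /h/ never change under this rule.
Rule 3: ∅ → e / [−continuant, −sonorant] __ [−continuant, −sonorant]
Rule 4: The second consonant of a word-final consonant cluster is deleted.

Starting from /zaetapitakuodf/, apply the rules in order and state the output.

zaedabidaguot

Rule 1 (intervocalic voicing): /t/ is a voiceless stop between vowels /e/ and /a/, so it voices to [d]. /p/ is a voiceless stop between vowels /a/ and /i/, so it voices to [b]. /t/ is a voiceless stop between vowels /i/ and /a/, so it voices to [d]. /k/ is a voiceless stop between vowels /a/ and /u/, so it voices to [g]. /zaetapitakuodf/ → zaedabidaguodf.
Rule 2 (regressive voicing assimilation): /d/ precedes the voiceless obstruent /f/, so it devoices to [t] by assimilation. /zaedabidaguodf/ → zaedabidaguotf.
Rule 3 (stop-cluster e-epenthesis): no segment meets the environment; /zaedabidaguotf/ is unchanged.
Rule 4 (final cluster simplification): /f/ is the second consonant of a word-final cluster /tf/, so it deletes. /zaedabidaguotf/ → zaedabidaguot.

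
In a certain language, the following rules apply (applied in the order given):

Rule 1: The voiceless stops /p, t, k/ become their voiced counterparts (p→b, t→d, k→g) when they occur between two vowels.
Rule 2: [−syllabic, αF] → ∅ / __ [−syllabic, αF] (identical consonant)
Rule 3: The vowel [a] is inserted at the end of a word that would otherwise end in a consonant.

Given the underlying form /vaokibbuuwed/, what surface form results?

vaogibuuweda

Rule 1 (intervocalic voicing): /k/ is a voiceless stop between vowels /o/ and /i/, so it voices to [g]. /vaokibbuuwed/ → vaogibbuuwed.
Rule 2 (degemination): /bb/ is a geminate; the first /b/ deletes. /vaogibbuuwed/ → vaogibuuwed.
Rule 3 (final a-epenthesis): the form ends in the consonant /d/, so [a] is inserted word-finally. /vaogibuuwed/ → vaogibuuweda.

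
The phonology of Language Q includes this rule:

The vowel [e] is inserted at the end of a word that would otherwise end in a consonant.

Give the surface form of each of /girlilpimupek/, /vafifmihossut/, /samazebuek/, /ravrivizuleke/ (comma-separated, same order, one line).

girlilpimupeke, vafifmihossute, samazebueke, ravrivizuleke

/girlilpimupek/: the form ends in the consonant /k/, so [e] is inserted word-finally. → [girlilpimupeke].
/vafifmihossut/: the form ends in the consonant /t/, so [e] is inserted word-finally. → [vafifmihossute].
/samazebuek/: the form ends in the consonant /k/, so [e] is inserted word-finally. → [samazebueke].
/ravrivizuleke/: the rule's environment is not met; surfaces unchanged as [ravrivizuleke].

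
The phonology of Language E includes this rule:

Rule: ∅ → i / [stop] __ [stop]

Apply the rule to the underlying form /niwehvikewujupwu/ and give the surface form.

No segment of /niwehvikewujupwu/ meets the structural description of the rule, so the form surfaces unchanged.

niwehvikewujupwu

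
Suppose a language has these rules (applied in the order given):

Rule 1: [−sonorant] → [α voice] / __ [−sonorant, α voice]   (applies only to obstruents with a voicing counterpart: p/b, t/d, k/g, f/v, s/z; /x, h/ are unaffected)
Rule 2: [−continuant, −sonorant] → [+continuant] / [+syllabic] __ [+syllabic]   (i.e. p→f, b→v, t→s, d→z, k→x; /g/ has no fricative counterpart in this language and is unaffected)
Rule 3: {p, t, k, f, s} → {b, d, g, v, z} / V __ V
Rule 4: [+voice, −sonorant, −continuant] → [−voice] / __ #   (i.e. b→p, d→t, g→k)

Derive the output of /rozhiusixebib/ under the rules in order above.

Rule 1 (regressive voicing assimilation): /z/ precedes the voiceless obstruent /h/, so it devoices to [s] by assimilation. /rozhiusixebib/ → roshiusixebib.
Rule 2 (intervocalic spirantization): /b/ is a stop between vowels /e/ and /i/, so it spirantizes to the fricative [v]. /roshiusixebib/ → roshiusixevib.
Rule 3 (intervocalic voicing): /s/ is a voiceless obstruent between vowels /u/ and /i/, so it voices to [z]. /roshiusixevib/ → roshiuzixevib.
Rule 4 (final devoicing): /b/ is a voiced stop in word-final position, so it devoices to [p]. /roshiuzixevib/ → roshiuzixevip.

roshiuzixevip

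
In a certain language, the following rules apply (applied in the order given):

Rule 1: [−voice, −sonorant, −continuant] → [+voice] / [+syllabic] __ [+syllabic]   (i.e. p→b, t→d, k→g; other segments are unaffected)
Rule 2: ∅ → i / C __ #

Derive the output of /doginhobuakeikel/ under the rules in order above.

doginhobuageigeli

Rule 1 (intervocalic voicing): /k/ is a voiceless stop between vowels /a/ and /e/, so it voices to [g]. /k/ is a voiceless stop between vowels /i/ and /e/, so it voices to [g]. /doginhobuakeikel/ → doginhobuageigel.
Rule 2 (final i-epenthesis): the form ends in the consonant /l/, so [i] is inserted word-finally. /doginhobuageigel/ → doginhobuageigeli.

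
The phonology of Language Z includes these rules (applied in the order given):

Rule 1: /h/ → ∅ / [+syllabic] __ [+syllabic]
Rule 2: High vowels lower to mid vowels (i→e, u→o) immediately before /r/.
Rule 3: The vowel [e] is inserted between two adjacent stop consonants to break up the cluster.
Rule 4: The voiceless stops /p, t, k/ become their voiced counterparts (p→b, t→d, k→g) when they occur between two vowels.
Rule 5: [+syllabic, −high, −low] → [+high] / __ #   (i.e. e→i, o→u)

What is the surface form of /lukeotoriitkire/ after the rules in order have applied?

Rule 1 (intervocalic h-deletion): no segment meets the environment; /lukeotoriitkire/ is unchanged.
Rule 2 (pre-rhotic lowering): /i/ is a high vowel immediately before /r/, so it lowers to [e]. /lukeotoriitkire/ → lukeotoriitkere.
Rule 3 (stop-cluster e-epenthesis): /t/ and /k/ form a stop–stop cluster, so [e] is inserted between them. /lukeotoriitkere/ → lukeotoriitekere.
Rule 4 (intervocalic voicing): /k/ is a voiceless stop between vowels /u/ and /e/, so it voices to [g]. /t/ is a voiceless stop between vowels /o/ and /o/, so it voices to [d]. /t/ is a voiceless stop between vowels /i/ and /e/, so it voices to [d]. /k/ is a voiceless stop between vowels /e/ and /e/, so it voices to [g]. /lukeotoriitekere/ → lugeodoriidegere.
Rule 5 (final vowel raising): /e/ is a mid vowel in word-final position, so it raises to [i]. /lugeodoriidegere/ → lugeodoriidegeri.

lugeodoriidegeri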